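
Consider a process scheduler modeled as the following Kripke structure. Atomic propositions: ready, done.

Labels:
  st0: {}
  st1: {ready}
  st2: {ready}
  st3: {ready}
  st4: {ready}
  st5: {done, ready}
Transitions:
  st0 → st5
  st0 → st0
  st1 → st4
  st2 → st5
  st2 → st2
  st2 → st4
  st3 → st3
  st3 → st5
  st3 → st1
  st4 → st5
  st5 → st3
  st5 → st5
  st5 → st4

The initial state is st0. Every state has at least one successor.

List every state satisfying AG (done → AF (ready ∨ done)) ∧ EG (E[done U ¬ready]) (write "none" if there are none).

States satisfying done → AF (ready ∨ done): {st0, st1, st2, st3, st4, st5}.
States satisfying AG (done → AF (ready ∨ done)): {st0, st1, st2, st3, st4, st5}.
States satisfying E[done U ¬ready]: {st0}.
States satisfying EG (E[done U ¬ready]): {st0}.
States satisfying AG (done → AF (ready ∨ done)) ∧ EG (E[done U ¬ready]): {st0}.

{st0}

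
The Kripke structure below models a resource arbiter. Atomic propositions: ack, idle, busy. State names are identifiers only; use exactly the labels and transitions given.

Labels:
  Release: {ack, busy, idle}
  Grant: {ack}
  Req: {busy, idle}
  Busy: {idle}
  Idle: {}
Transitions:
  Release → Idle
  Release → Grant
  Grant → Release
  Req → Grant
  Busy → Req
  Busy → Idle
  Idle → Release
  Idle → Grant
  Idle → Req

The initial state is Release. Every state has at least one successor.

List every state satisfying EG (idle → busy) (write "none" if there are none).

{Release, Grant, Req, Idle}

States satisfying idle → busy: {Release, Grant, Req, Idle}.
States satisfying EG (idle → busy): {Release, Grant, Req, Idle}.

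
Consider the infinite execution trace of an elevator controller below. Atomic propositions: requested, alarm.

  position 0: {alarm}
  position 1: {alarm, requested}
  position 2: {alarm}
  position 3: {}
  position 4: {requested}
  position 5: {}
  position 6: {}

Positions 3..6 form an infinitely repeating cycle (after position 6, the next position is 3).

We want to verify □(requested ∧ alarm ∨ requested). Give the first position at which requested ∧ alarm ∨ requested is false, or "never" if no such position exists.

0

At position 0 the labels are {alarm}, so requested ∧ alarm ∨ requested is false there. This is the first violation.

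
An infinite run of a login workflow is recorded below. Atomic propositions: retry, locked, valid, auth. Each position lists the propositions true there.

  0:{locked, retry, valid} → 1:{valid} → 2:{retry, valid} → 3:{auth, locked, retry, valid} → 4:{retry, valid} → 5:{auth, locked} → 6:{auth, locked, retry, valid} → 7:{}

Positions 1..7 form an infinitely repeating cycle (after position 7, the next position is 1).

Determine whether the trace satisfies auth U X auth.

Violated

Walking from position 0: at position 0, X auth has not yet held and auth fails, so auth U X auth is false.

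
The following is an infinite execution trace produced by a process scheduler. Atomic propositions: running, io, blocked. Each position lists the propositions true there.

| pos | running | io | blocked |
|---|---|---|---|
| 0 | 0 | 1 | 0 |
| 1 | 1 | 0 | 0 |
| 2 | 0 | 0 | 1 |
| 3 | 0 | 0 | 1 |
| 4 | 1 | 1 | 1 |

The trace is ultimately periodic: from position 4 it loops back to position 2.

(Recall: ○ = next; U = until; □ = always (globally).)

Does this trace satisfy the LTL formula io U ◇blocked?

Walking from position 0: ◇blocked first holds at position 0, and io holds at every earlier position along the way, so io U ◇blocked holds.

Yes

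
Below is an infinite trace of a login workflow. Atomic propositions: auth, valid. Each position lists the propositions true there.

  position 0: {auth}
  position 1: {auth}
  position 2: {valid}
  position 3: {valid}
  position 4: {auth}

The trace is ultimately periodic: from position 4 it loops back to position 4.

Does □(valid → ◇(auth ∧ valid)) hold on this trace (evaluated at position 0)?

valid → ◇(auth ∧ valid) must hold at every position from 0 onward. It fails at position 2, so □(valid → ◇(auth ∧ valid)) is false.
Positions where valid holds: 2, 3.
Check ◇(auth ∧ valid) at each: 2→fails, 3→fails.

No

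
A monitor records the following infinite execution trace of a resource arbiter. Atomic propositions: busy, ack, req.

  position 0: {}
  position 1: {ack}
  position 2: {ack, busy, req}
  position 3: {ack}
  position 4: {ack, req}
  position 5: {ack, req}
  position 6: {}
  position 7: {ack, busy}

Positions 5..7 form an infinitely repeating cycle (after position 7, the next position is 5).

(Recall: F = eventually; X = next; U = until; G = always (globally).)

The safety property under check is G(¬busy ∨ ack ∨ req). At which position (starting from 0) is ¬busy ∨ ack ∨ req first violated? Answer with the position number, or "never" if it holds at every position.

¬busy ∨ ack ∨ req holds at every position 0..7, and those are all the positions the trace ever visits, so the invariant G(¬busy ∨ ack ∨ req) is never violated.

never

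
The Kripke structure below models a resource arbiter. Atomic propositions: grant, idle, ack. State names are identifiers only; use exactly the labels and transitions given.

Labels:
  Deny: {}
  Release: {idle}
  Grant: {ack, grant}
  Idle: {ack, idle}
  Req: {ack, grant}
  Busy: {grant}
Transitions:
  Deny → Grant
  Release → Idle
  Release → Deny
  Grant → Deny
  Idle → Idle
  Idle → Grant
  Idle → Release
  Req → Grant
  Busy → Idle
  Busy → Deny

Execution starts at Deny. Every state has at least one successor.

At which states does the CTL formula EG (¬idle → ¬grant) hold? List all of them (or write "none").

{Release, Idle}

States satisfying ¬idle → ¬grant: {Deny, Release, Idle}.
States satisfying EG (¬idle → ¬grant): {Release, Idle}.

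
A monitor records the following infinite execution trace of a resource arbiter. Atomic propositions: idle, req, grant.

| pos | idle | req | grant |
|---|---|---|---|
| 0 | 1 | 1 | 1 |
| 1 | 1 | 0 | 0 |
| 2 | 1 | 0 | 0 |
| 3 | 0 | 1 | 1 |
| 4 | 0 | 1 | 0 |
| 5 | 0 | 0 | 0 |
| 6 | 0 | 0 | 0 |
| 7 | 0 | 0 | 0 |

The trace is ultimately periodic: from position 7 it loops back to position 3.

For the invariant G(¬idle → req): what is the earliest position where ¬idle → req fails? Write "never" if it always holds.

Check ¬idle → req at each position in order: 0 ✓, 1 ✓, 2 ✓, 3 ✓, 4 ✓.
At position 5 the labels are {}, so ¬idle → req is false there. This is the first violation.

5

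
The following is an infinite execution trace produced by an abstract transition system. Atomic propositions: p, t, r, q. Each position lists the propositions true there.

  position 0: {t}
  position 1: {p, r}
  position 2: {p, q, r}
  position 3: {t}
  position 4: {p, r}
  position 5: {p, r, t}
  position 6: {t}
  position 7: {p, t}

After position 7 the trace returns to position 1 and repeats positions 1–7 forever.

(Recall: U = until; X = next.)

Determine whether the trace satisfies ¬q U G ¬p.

Violated

Walking from position 0: at position 2, G ¬p has not yet held and ¬q fails, so ¬q U G ¬p is false.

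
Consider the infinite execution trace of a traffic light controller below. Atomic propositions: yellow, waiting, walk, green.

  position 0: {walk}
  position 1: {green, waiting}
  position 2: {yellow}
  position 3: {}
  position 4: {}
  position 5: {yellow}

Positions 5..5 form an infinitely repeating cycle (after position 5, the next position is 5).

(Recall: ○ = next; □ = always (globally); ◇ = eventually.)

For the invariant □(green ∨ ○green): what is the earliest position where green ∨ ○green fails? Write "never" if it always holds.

2

Check green ∨ ○green at each position in order: 0 ✓, 1 ✓.
At position 2 the labels are {yellow} and the next position 3 has {}, so green ∨ ○green is false there. This is the first violation.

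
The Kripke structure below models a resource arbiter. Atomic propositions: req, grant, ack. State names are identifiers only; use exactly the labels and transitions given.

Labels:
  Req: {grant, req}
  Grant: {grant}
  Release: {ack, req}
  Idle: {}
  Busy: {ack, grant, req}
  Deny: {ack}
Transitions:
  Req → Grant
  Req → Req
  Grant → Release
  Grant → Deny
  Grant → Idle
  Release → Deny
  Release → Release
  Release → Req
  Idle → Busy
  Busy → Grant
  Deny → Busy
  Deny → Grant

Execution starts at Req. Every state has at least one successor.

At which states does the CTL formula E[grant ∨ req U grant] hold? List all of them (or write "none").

States satisfying grant ∨ req: {Req, Grant, Release, Busy}.
States satisfying grant: {Req, Grant, Busy}.
States satisfying E[grant ∨ req U grant]: {Req, Grant, Release, Busy}.

{Req, Grant, Release, Busy}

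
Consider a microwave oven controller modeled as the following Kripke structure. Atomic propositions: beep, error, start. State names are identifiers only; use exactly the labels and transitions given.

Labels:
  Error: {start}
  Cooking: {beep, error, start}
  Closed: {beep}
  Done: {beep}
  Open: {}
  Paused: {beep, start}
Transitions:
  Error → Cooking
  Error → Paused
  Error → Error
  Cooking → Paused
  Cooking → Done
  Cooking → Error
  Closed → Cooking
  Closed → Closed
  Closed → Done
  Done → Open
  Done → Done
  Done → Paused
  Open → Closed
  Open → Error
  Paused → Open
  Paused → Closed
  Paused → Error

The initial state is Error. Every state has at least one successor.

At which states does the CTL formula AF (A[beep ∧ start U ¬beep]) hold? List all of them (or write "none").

States satisfying A[beep ∧ start U ¬beep]: {Error, Open}.
States satisfying AF (A[beep ∧ start U ¬beep]): {Error, Open}.

{Error, Open}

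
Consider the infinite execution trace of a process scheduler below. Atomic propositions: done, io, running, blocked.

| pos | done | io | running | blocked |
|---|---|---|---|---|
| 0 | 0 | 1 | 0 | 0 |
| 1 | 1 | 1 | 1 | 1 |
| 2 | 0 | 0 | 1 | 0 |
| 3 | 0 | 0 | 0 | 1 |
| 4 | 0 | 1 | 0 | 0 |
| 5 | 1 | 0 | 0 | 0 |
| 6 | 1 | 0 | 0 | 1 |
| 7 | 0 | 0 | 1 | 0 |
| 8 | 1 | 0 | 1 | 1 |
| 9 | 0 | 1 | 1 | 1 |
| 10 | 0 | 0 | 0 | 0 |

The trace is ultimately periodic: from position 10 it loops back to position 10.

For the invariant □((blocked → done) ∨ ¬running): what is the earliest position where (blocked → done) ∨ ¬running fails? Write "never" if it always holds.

Check (blocked → done) ∨ ¬running at each position in order: 0 ✓, 1 ✓, 2 ✓, 3 ✓, 4 ✓, 5 ✓, 6 ✓, 7 ✓, 8 ✓.
At position 9 the labels are {blocked, io, running}, so (blocked → done) ∨ ¬running is false there. This is the first violation.

9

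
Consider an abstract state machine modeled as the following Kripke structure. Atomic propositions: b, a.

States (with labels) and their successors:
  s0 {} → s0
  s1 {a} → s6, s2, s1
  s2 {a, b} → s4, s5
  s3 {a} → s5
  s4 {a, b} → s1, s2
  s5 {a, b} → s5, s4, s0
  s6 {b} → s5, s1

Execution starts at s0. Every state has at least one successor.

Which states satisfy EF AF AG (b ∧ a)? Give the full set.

States satisfying AF AG (b ∧ a): ∅.
States satisfying EF AF AG (b ∧ a): ∅.

none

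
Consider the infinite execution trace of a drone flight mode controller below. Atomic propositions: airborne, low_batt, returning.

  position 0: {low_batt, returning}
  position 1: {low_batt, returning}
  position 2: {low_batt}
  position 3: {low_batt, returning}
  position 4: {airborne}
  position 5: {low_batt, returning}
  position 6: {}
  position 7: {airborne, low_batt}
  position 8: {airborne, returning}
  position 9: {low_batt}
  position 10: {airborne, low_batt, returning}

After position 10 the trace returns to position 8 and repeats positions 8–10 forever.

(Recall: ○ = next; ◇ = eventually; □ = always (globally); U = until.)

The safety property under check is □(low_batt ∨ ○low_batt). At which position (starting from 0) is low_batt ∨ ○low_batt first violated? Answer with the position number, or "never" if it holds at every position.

never

low_batt ∨ ○low_batt holds at every position 0..10, and those are all the positions the trace ever visits, so the invariant □(low_batt ∨ ○low_batt) is never violated.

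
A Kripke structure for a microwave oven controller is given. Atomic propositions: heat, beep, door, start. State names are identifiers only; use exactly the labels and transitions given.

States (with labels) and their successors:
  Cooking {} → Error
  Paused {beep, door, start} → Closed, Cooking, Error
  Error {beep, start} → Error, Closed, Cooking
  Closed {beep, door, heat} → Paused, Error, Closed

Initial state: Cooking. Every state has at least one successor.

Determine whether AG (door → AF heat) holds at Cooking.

Violated

States satisfying door → AF heat: {Cooking, Error, Closed}.
States satisfying AG (door → AF heat): ∅.
Paused is reachable from Cooking and violates door → AF heat, so AG fails at Cooking.
Cooking ∉ Sat(AG (door → AF heat)).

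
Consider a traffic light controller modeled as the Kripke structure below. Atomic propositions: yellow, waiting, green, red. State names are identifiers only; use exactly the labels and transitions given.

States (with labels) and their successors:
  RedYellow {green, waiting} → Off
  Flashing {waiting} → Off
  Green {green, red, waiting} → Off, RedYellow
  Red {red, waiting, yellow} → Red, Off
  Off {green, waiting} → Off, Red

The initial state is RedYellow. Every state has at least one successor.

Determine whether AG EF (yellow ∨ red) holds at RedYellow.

Satisfied

States satisfying EF (yellow ∨ red): {RedYellow, Flashing, Green, Red, Off}.
States satisfying AG EF (yellow ∨ red): {RedYellow, Flashing, Green, Red, Off}.
Every state reachable from RedYellow satisfies EF (yellow ∨ red).
RedYellow ∈ Sat(AG EF (yellow ∨ red)).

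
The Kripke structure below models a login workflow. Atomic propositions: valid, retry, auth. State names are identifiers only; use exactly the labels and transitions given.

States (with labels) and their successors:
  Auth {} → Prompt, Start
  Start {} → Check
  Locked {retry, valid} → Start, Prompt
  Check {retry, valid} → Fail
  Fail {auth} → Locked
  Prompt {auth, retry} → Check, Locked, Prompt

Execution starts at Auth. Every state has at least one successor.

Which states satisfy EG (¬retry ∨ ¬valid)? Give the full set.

{Auth, Prompt}

States satisfying ¬retry ∨ ¬valid: {Auth, Start, Fail, Prompt}.
States satisfying EG (¬retry ∨ ¬valid): {Auth, Prompt}.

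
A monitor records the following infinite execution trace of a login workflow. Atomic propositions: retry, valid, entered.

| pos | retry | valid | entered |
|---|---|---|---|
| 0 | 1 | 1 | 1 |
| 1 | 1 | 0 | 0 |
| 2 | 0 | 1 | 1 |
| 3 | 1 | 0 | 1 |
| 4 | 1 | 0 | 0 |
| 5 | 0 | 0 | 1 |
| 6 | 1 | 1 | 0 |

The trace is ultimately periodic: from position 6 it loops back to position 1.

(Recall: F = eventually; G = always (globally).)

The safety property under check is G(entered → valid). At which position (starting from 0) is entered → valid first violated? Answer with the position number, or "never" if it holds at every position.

Check entered → valid at each position in order: 0 ✓, 1 ✓, 2 ✓.
At position 3 the labels are {entered, retry}, so entered → valid is false there. This is the first violation.

3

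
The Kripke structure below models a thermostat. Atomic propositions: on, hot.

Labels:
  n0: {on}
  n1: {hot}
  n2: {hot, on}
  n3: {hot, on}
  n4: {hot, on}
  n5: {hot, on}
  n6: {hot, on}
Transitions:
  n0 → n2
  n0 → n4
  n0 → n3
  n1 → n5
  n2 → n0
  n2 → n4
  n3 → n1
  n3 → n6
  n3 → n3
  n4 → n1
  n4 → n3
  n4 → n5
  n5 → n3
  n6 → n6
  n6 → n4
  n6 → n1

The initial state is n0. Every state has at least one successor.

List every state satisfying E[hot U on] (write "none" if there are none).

{n0, n1, n2, n3, n4, n5, n6}

States satisfying hot: {n1, n2, n3, n4, n5, n6}.
States satisfying on: {n0, n2, n3, n4, n5, n6}.
States satisfying E[hot U on]: {n0, n1, n2, n3, n4, n5, n6}.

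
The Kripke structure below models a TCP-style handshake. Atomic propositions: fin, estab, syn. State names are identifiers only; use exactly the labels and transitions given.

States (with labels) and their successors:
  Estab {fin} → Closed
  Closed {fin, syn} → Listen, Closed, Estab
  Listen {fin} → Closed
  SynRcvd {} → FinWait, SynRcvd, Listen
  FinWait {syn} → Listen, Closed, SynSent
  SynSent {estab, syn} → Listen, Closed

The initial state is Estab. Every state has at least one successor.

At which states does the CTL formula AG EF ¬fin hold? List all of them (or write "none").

none

States satisfying EF ¬fin: {SynRcvd, FinWait, SynSent}.
States satisfying AG EF ¬fin: ∅.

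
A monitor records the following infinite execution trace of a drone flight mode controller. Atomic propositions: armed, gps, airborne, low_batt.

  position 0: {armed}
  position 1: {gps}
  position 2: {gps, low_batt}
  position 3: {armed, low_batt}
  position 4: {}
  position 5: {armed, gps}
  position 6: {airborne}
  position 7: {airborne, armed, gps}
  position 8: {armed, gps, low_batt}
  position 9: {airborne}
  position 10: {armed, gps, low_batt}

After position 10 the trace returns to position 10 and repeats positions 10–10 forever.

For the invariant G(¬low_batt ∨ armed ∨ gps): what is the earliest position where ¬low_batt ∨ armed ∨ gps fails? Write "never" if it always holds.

¬low_batt ∨ armed ∨ gps holds at every position 0..10, and those are all the positions the trace ever visits, so the invariant G(¬low_batt ∨ armed ∨ gps) is never violated.

never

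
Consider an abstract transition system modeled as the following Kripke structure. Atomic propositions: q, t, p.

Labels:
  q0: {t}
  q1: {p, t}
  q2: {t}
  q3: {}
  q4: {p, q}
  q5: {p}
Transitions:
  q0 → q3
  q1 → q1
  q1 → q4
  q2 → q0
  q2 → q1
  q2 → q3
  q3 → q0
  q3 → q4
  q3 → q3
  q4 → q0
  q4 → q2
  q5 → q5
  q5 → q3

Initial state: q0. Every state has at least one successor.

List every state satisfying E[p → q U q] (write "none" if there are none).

{q0, q2, q3, q4}

States satisfying p → q: {q0, q2, q3, q4}.
States satisfying q: {q4}.
States satisfying E[p → q U q]: {q0, q2, q3, q4}.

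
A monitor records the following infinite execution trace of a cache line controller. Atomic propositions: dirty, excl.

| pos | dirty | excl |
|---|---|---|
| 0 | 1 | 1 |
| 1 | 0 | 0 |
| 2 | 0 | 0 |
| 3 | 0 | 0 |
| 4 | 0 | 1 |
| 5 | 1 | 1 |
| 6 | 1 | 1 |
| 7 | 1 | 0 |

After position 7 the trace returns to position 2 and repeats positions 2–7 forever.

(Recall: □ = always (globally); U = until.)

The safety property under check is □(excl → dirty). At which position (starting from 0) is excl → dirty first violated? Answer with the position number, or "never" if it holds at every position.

4

Check excl → dirty at each position in order: 0 ✓, 1 ✓, 2 ✓, 3 ✓.
At position 4 the labels are {excl}, so excl → dirty is false there. This is the first violation.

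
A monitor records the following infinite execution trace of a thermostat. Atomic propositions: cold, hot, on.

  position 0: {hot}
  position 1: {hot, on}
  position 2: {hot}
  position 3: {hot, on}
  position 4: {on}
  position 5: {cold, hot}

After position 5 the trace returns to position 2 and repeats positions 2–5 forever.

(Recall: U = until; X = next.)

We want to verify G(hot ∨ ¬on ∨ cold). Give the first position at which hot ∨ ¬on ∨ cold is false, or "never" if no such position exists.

4

Check hot ∨ ¬on ∨ cold at each position in order: 0 ✓, 1 ✓, 2 ✓, 3 ✓.
At position 4 the labels are {on}, so hot ∨ ¬on ∨ cold is false there. This is the first violation.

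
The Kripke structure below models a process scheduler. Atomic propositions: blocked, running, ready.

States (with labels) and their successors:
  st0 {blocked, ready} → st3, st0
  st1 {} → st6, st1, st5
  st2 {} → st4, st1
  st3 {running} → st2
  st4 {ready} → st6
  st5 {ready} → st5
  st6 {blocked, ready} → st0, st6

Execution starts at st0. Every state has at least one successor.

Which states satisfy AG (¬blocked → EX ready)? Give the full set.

States satisfying ¬blocked → EX ready: {st0, st1, st2, st4, st5, st6}.
States satisfying AG (¬blocked → EX ready): {st5}.

{st5}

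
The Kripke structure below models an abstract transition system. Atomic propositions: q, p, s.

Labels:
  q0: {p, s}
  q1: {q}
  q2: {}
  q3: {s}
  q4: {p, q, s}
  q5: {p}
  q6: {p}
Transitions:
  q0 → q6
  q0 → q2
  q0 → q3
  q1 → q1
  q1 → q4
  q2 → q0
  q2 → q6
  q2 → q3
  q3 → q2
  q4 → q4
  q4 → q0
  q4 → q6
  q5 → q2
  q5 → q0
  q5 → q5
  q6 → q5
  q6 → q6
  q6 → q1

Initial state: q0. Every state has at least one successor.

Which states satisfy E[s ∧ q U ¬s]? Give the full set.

States satisfying s ∧ q: {q4}.
States satisfying ¬s: {q1, q2, q5, q6}.
States satisfying E[s ∧ q U ¬s]: {q1, q2, q4, q5, q6}.

{q1, q2, q4, q5, q6}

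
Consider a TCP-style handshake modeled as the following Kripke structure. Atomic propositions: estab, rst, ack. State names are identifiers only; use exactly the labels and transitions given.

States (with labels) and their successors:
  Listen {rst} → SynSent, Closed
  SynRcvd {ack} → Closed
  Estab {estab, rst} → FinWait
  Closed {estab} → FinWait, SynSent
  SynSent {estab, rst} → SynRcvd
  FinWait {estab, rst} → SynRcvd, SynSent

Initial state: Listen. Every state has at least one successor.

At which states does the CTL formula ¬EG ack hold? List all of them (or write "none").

States satisfying ack: {SynRcvd}.
States satisfying EG ack: ∅.
States satisfying ¬EG ack: {Listen, SynRcvd, Estab, Closed, SynSent, FinWait}.

{Listen, SynRcvd, Estab, Closed, SynSent, FinWait}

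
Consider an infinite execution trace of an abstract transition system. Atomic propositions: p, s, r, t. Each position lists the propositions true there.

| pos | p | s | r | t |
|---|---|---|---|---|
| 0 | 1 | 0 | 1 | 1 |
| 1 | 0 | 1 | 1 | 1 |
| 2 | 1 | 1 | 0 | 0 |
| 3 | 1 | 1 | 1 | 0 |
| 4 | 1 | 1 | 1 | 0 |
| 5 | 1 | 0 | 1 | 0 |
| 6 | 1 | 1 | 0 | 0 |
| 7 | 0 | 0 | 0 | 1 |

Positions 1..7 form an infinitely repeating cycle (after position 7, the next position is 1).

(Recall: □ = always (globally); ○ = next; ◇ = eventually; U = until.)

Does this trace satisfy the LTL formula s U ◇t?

Satisfied

Walking from position 0: ◇t first holds at position 0, and s holds at every earlier position along the way, so s U ◇t holds.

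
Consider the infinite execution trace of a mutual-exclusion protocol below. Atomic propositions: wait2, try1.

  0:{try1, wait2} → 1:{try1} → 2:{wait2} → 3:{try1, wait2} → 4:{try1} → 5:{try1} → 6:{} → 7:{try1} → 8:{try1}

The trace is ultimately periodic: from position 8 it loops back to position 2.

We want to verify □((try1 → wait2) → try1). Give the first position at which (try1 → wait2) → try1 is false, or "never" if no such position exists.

Check (try1 → wait2) → try1 at each position in order: 0 ✓, 1 ✓.
At position 2 the labels are {wait2}, so (try1 → wait2) → try1 is false there. This is the first violation.

2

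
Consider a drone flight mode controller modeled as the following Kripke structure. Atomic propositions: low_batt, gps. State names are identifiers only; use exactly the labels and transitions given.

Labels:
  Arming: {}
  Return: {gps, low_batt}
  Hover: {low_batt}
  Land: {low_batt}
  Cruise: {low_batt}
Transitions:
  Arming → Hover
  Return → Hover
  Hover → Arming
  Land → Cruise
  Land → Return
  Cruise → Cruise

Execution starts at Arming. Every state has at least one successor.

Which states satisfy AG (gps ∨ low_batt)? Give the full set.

{Cruise}

States satisfying gps ∨ low_batt: {Return, Hover, Land, Cruise}.
States satisfying AG (gps ∨ low_batt): {Cruise}.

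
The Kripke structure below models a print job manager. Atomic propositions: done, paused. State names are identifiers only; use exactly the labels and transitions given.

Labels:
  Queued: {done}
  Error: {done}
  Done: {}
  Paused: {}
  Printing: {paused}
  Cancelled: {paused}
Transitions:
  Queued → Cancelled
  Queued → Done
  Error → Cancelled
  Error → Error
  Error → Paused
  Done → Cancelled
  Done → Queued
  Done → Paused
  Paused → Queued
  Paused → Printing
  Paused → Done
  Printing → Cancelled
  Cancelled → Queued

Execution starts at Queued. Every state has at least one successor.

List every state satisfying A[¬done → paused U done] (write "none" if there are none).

{Queued, Error, Printing, Cancelled}

States satisfying ¬done → paused: {Queued, Error, Printing, Cancelled}.
States satisfying done: {Queued, Error}.
States satisfying A[¬done → paused U done]: {Queued, Error, Printing, Cancelled}.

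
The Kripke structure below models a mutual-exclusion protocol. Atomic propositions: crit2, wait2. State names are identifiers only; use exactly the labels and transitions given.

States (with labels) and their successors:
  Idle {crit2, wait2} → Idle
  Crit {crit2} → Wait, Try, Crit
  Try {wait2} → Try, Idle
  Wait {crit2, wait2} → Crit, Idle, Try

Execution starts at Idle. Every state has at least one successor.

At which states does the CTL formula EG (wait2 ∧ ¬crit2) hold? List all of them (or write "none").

States satisfying wait2 ∧ ¬crit2: {Try}.
States satisfying EG (wait2 ∧ ¬crit2): {Try}.

{Try}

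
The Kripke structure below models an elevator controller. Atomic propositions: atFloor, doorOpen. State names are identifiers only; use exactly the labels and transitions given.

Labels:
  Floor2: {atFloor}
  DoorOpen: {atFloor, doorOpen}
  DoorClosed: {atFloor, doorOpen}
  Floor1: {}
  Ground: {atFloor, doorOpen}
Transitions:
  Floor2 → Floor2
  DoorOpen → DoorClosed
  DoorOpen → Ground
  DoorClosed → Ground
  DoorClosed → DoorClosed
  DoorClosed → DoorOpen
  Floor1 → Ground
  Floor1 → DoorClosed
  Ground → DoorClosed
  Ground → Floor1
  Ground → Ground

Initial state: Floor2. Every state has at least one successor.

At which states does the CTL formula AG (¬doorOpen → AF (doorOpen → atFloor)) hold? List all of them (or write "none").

States satisfying ¬doorOpen → AF (doorOpen → atFloor): {Floor2, DoorOpen, DoorClosed, Floor1, Ground}.
States satisfying AG (¬doorOpen → AF (doorOpen → atFloor)): {Floor2, DoorOpen, DoorClosed, Floor1, Ground}.

{Floor2, DoorOpen, DoorClosed, Floor1, Ground}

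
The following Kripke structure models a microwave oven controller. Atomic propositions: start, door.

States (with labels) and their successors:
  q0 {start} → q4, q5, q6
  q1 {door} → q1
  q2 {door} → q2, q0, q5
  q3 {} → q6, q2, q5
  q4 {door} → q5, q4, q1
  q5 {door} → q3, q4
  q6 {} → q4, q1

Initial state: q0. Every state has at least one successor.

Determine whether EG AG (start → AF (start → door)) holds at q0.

States satisfying AG (start → AF (start → door)): {q0, q1, q2, q3, q4, q5, q6}.
States satisfying EG AG (start → AF (start → door)): {q0, q1, q2, q3, q4, q5, q6}.
q0 ∈ Sat(EG AG (start → AF (start → door))).

Yes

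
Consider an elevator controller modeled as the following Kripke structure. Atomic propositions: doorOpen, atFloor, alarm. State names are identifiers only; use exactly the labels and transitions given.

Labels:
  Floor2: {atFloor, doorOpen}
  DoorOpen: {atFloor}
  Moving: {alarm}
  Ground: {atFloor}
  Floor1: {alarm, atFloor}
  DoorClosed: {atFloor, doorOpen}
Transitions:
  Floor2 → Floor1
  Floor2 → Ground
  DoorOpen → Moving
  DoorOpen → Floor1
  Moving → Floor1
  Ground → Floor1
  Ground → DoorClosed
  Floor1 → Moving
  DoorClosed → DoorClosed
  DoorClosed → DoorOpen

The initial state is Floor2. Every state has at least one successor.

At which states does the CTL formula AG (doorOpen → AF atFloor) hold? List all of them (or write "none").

States satisfying doorOpen → AF atFloor: {Floor2, DoorOpen, Moving, Ground, Floor1, DoorClosed}.
States satisfying AG (doorOpen → AF atFloor): {Floor2, DoorOpen, Moving, Ground, Floor1, DoorClosed}.

{Floor2, DoorOpen, Moving, Ground, Floor1, DoorClosed}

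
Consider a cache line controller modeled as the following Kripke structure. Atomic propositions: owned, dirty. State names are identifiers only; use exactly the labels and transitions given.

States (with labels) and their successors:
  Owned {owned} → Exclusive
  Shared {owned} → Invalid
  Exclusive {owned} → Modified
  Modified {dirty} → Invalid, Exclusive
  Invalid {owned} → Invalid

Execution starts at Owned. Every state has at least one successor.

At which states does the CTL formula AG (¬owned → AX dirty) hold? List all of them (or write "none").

{Shared, Invalid}

States satisfying ¬owned → AX dirty: {Owned, Shared, Exclusive, Invalid}.
States satisfying AG (¬owned → AX dirty): {Shared, Invalid}.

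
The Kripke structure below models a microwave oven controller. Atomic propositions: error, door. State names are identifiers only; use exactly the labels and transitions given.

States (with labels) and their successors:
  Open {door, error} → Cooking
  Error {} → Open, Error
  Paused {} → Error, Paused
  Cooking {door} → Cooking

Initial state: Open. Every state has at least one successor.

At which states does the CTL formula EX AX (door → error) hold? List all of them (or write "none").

{Error, Paused}

States satisfying AX (door → error): {Error, Paused}.
States satisfying EX AX (door → error): {Error, Paused}.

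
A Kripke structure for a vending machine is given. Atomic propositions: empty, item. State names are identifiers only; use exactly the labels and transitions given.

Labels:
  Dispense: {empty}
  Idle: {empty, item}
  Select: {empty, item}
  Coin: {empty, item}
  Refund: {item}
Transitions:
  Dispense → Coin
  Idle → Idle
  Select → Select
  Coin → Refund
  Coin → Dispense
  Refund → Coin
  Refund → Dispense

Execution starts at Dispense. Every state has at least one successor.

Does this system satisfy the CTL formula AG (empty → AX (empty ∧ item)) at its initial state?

Does not hold

States satisfying empty → AX (empty ∧ item): {Dispense, Idle, Select, Refund}.
States satisfying AG (empty → AX (empty ∧ item)): {Idle, Select}.
Coin is reachable from Dispense and violates empty → AX (empty ∧ item), so AG fails at Dispense.
Dispense ∉ Sat(AG (empty → AX (empty ∧ item))).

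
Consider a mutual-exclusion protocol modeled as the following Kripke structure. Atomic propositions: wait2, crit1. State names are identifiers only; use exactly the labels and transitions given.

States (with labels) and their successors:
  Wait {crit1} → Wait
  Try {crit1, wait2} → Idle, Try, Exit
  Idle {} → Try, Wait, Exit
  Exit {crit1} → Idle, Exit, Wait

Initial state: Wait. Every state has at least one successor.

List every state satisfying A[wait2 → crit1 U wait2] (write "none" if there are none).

{Try}

States satisfying wait2 → crit1: {Wait, Try, Idle, Exit}.
States satisfying wait2: {Try}.
States satisfying A[wait2 → crit1 U wait2]: {Try}.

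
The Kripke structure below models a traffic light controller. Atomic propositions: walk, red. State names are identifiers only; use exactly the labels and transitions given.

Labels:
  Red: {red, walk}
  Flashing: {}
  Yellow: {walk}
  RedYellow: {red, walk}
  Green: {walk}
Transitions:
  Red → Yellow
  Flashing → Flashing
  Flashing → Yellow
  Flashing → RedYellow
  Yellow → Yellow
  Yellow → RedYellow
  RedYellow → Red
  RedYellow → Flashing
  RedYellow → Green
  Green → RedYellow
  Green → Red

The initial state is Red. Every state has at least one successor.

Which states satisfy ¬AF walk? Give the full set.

States satisfying walk: {Red, Yellow, RedYellow, Green}.
States satisfying AF walk: {Red, Yellow, RedYellow, Green}.
States satisfying ¬AF walk: {Flashing}.

{Flashing}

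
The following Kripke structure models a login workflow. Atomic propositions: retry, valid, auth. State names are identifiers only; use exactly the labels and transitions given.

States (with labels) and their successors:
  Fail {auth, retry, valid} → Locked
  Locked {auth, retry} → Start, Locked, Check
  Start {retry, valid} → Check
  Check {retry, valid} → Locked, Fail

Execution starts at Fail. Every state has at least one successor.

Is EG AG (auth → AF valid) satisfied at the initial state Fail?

Does not hold

States satisfying AG (auth → AF valid): ∅.
States satisfying EG AG (auth → AF valid): ∅.
No suitable path/successor from Fail witnesses the formula.
Fail ∉ Sat(EG AG (auth → AF valid)).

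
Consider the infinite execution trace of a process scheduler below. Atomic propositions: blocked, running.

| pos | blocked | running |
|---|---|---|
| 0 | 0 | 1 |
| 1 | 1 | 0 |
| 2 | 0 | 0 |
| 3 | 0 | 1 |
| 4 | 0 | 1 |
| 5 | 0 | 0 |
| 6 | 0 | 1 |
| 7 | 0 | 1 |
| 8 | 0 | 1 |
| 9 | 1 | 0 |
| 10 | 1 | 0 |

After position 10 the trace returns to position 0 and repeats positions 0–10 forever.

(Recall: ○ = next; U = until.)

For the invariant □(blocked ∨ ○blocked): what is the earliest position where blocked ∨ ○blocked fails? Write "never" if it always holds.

2

Check blocked ∨ ○blocked at each position in order: 0 ✓, 1 ✓.
At position 2 the labels are {} and the next position 3 has {running}, so blocked ∨ ○blocked is false there. This is the first violation.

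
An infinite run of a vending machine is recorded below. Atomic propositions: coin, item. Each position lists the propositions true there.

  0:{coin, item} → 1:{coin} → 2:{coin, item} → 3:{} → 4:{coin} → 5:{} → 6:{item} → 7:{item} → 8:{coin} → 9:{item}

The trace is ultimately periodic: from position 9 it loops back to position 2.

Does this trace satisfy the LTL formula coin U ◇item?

Walking from position 0: ◇item first holds at position 0, and coin holds at every earlier position along the way, so coin U ◇item holds.

Satisfied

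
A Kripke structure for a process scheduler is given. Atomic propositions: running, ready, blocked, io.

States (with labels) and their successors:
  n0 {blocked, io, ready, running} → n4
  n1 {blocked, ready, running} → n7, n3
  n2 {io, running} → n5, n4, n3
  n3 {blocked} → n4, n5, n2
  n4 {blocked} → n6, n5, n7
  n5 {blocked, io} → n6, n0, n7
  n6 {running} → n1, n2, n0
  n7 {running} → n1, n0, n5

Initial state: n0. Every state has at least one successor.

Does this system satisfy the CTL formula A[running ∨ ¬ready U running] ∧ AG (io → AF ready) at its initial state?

States satisfying running ∨ ¬ready: {n0, n1, n2, n3, n4, n5, n6, n7}.
States satisfying running: {n0, n1, n2, n6, n7}.
States satisfying A[running ∨ ¬ready U running]: {n0, n1, n2, n3, n4, n5, n6, n7}.
States satisfying io → AF ready: {n0, n1, n3, n4, n6, n7}.
States satisfying AG (io → AF ready): ∅.
States satisfying A[running ∨ ¬ready U running] ∧ AG (io → AF ready): ∅.
n0 ∉ Sat(A[running ∨ ¬ready U running] ∧ AG (io → AF ready)).

Does not hold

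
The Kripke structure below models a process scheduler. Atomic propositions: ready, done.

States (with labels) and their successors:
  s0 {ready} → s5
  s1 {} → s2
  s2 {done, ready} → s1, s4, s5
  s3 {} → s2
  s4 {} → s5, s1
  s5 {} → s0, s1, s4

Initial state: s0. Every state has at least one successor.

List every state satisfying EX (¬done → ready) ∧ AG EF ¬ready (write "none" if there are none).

States satisfying ¬done → ready: {s0, s2}.
States satisfying EX (¬done → ready): {s1, s3, s5}.
States satisfying EF ¬ready: {s0, s1, s2, s3, s4, s5}.
States satisfying AG EF ¬ready: {s0, s1, s2, s3, s4, s5}.
States satisfying EX (¬done → ready) ∧ AG EF ¬ready: {s1, s3, s5}.

{s1, s3, s5}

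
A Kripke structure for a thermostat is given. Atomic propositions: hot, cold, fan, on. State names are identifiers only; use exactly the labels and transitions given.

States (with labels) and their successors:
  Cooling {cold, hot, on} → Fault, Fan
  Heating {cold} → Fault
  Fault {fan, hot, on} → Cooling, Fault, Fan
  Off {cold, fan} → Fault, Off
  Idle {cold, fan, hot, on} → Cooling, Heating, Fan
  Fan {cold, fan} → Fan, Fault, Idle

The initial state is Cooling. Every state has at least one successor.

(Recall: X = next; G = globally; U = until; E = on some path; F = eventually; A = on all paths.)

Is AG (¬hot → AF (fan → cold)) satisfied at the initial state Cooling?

States satisfying ¬hot → AF (fan → cold): {Cooling, Heating, Fault, Off, Idle, Fan}.
States satisfying AG (¬hot → AF (fan → cold)): {Cooling, Heating, Fault, Off, Idle, Fan}.
Every state reachable from Cooling satisfies ¬hot → AF (fan → cold).
Cooling ∈ Sat(AG (¬hot → AF (fan → cold))).

Satisfied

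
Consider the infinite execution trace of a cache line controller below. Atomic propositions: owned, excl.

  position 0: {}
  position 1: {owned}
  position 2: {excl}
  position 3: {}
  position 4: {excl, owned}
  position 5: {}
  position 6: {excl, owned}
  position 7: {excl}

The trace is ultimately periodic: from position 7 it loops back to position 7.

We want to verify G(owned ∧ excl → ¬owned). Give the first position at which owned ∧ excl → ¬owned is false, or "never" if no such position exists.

4

Check owned ∧ excl → ¬owned at each position in order: 0 ✓, 1 ✓, 2 ✓, 3 ✓.
At position 4 the labels are {excl, owned}, so owned ∧ excl → ¬owned is false there. This is the first violation.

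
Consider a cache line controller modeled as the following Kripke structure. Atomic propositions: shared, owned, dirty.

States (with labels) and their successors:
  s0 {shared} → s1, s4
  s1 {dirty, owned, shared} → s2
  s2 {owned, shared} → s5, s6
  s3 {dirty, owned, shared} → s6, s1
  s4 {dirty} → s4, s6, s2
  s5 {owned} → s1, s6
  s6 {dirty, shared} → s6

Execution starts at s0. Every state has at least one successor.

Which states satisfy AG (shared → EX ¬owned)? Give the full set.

{s6}

States satisfying shared → EX ¬owned: {s0, s2, s3, s4, s5, s6}.
States satisfying AG (shared → EX ¬owned): {s6}.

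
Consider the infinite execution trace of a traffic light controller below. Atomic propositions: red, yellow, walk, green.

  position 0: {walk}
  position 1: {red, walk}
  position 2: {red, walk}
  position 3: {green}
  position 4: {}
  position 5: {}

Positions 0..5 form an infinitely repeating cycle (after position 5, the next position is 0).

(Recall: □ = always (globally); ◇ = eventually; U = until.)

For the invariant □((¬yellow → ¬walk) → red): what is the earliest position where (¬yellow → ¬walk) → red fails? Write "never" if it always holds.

3

Check (¬yellow → ¬walk) → red at each position in order: 0 ✓, 1 ✓, 2 ✓.
At position 3 the labels are {green}, so (¬yellow → ¬walk) → red is false there. This is the first violation.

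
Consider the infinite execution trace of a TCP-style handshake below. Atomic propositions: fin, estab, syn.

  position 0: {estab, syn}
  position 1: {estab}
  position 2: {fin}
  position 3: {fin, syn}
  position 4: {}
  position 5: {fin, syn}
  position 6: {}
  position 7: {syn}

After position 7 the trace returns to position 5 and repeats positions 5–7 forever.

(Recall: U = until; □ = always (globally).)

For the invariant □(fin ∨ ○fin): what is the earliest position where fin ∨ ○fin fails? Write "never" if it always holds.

0

At position 0 the labels are {estab, syn} and the next position 1 has {estab}, so fin ∨ ○fin is false there. This is the first violation.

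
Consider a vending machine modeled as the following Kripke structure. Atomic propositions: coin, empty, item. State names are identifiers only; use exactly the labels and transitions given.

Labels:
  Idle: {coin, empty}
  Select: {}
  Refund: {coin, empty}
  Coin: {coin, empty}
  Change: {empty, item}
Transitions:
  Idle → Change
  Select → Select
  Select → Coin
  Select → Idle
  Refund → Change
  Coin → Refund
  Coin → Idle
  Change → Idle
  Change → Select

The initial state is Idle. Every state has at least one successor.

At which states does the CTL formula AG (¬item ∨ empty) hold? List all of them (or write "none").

States satisfying ¬item ∨ empty: {Idle, Select, Refund, Coin, Change}.
States satisfying AG (¬item ∨ empty): {Idle, Select, Refund, Coin, Change}.

{Idle, Select, Refund, Coin, Change}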